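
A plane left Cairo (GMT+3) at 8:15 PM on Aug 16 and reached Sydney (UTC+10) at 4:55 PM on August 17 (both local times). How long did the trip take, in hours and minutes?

Departure in UTC: 8:15 PM − 3:00 = 5:15 PM on Aug 16.
Arrival in UTC: 4:55 PM − 10:00 = 6:55 AM on Aug 17.
Elapsed = 6:55 AM − 5:15 PM (+1 day) = 13 hours 40 minutes.

13 hours 40 minutes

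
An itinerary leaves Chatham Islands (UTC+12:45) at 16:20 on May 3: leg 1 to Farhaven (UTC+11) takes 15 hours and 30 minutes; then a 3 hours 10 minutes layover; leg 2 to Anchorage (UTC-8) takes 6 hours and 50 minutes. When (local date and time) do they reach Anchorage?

Convert departure to UTC: 16:20 − 12:45 = 03:35 UTC on May 3.
Add 15 hours and 30 minutes leg 1 → 19:05 UTC.
Add 3 hours 10 minutes layover in Farhaven → 22:15 UTC.
Add 6 hours and 50 minutes leg 2 → 05:05 UTC (May 4).
Anchorage is UTC−8:00, so local arrival = 05:05 − 8:00 = 21:05 on May 3.

21:05 on May 3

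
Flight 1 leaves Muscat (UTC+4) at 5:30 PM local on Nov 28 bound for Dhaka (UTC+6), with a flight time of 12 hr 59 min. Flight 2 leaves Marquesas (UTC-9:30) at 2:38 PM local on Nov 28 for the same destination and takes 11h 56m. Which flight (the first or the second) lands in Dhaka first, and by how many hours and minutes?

the first, by 9 hours 35 minutes

Flight 1 in UTC: 5:30 PM − 4:00 = 1:30 PM on Nov 28.
+12 hours 59 minutes → arrive 2:29 AM UTC on Nov 29.
Flight 2 in UTC: 2:38 PM + 9:30 = 12:08 AM on Nov 29.
+11 hours 56 minutes → arrive 12:04 PM UTC on Nov 29.
Flight 1 lands earlier by 9 hours 35 minutes.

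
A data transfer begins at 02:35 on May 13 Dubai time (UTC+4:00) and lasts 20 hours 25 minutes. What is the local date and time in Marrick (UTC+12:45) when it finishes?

07:45 on May 14

Convert start to UTC: 02:35 − 4:00 = 22:35 UTC on May 12.
Add 20 hours 25 minutes duration → 19:00 UTC (May 13).
Marrick is UTC+12:45, so local end time = 19:00 + 12:45 = 07:45 on May 14.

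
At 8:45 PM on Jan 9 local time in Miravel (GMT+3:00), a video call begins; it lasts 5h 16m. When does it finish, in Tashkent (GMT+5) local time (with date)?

4:01 AM on January 10

Tashkent is 2:00 ahead of Miravel.
After 5 hours 16 minutes it is 2:01 AM (Jan 10) in Miravel.
Shift by the zone difference: 2:01 AM + 2:00 = 4:01 AM on Jan 10 in Tashkent.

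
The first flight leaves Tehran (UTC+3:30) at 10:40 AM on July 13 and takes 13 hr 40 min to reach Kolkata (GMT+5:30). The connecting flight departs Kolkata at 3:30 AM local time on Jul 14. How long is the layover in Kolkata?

1 hour 10 minutes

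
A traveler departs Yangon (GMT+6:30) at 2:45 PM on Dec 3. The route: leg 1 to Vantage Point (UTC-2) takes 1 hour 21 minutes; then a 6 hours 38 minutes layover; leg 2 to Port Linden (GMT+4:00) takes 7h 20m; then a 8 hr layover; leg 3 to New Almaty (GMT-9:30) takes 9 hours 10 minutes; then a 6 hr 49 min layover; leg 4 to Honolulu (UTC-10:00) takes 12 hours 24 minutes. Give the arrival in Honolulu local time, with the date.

Convert departure to UTC: 2:45 PM − 6:30 = 8:15 AM UTC on Dec 3.
Add 1 hour 21 minutes leg 1 → 9:36 AM UTC.
Add 6 hours and 38 minutes layover in Vantage Point → 4:14 PM UTC.
Add 7 hours 20 minutes leg 2 → 11:34 PM UTC.
Add 8 hours layover in Port Linden → 7:34 AM UTC (Dec 4).
Add 9 hours 10 minutes leg 3 → 4:44 PM UTC.
Add 6 hours 49 minutes layover in New Almaty → 11:33 PM UTC.
Add 12 hours 24 minutes leg 4 → 11:57 AM UTC (Dec 5).
Honolulu is UTC−10:00, so local arrival = 11:57 AM − 10:00 = 1:57 AM on Dec 5.

1:57 AM on Dec 5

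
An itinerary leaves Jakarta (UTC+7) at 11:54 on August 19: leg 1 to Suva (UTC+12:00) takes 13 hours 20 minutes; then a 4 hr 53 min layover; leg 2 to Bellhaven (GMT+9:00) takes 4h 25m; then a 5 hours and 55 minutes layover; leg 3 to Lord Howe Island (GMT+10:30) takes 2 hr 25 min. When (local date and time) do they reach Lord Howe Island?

22:22 on August 20

Convert departure to UTC: 11:54 − 7:00 = 04:54 UTC on Aug 19.
Add 13 hours 20 minutes leg 1 → 18:14 UTC.
Add 4 hours 53 minutes layover in Suva → 23:07 UTC.
Add 4 hours and 25 minutes leg 2 → 03:32 UTC (Aug 20).
Add 5 hours 55 minutes layover in Bellhaven → 09:27 UTC.
Add 2 hours 25 minutes leg 3 → 11:52 UTC.
Lord Howe Island is UTC+10:30, so local arrival = 11:52 + 10:30 = 22:22 on Aug 20.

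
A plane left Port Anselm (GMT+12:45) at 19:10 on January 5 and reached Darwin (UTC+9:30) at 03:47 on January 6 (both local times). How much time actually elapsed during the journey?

11 hours 52 minutes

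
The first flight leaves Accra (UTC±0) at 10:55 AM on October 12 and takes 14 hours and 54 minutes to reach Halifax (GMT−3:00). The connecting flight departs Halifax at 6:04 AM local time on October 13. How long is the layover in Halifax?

Accra is at UTC+0, so departure is already 10:55 AM UTC on Oct 12.
Add 14 hours 54 minutes flight time → 1:49 AM UTC (Oct 13).
Halifax is UTC−3:00, so local arrival = 1:49 AM − 3:00 = 10:49 PM on Oct 12.
Layover = 6:04 AM − 10:49 PM (+1 day) = 7 hours 15 minutes.

7 hours 15 minutes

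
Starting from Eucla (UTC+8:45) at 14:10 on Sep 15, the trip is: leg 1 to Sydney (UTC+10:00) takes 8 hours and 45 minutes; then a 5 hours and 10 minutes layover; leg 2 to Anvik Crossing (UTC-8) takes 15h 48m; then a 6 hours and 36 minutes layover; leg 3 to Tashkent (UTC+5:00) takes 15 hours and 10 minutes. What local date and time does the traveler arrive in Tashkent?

13:54 on September 17

Convert departure to UTC: 14:10 − 8:45 = 05:25 UTC on Sep 15.
Add 8 hours 45 minutes leg 1 → 14:10 UTC.
Add 5 hours 10 minutes layover in Sydney → 19:20 UTC.
Add 15 hours 48 minutes leg 2 → 11:08 UTC (Sep 16).
Add 6 hours 36 minutes layover in Anvik Crossing → 17:44 UTC.
Add 15 hours and 10 minutes leg 3 → 08:54 UTC (Sep 17).
Tashkent is UTC+5:00, so local arrival = 08:54 + 5:00 = 13:54 on Sep 17.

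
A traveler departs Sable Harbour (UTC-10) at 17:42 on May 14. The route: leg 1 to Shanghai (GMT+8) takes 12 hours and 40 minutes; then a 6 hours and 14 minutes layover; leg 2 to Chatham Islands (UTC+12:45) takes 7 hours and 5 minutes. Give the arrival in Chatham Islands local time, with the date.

Convert departure to UTC: 17:42 + 10:00 = 03:42 UTC on May 15.
Add 12 hours and 40 minutes leg 1 → 16:22 UTC.
Add 6 hours and 14 minutes layover in Shanghai → 22:36 UTC.
Add 7 hours and 5 minutes leg 2 → 05:41 UTC (May 16).
Chatham Islands is UTC+12:45, so local arrival = 05:41 + 12:45 = 18:26 on May 16.

18:26 on May 16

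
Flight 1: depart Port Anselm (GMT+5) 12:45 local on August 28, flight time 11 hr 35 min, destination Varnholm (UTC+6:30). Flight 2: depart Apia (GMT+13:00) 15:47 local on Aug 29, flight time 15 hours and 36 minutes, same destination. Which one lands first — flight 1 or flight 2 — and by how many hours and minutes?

Flight 1 in UTC: 12:45 − 5:00 = 07:45 on Aug 28.
+11 hours 35 minutes → arrive 19:20 UTC on Aug 28.
Flight 2 in UTC: 15:47 − 13:00 = 02:47 on Aug 29.
+15 hours and 36 minutes → arrive 18:23 UTC on Aug 29.
Flight 1 lands earlier by 23 hours 3 minutes.

the first, by 23 hours 3 minutes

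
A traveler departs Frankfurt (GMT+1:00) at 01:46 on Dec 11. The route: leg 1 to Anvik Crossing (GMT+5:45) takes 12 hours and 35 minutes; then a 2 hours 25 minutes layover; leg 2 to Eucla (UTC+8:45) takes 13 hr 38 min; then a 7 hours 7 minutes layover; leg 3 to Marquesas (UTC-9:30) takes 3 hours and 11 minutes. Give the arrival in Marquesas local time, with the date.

06:12 on December 12

Convert departure to UTC: 01:46 − 1:00 = 00:46 UTC on Dec 11.
Add 12 hours and 35 minutes leg 1 → 13:21 UTC.
Add 2 hours and 25 minutes layover in Anvik Crossing → 15:46 UTC.
Add 13 hours and 38 minutes leg 2 → 05:24 UTC (Dec 12).
Add 7 hours 7 minutes layover in Eucla → 12:31 UTC.
Add 3 hours 11 minutes leg 3 → 15:42 UTC.
Marquesas is UTC−9:30, so local arrival = 15:42 − 9:30 = 06:12 on Dec 12.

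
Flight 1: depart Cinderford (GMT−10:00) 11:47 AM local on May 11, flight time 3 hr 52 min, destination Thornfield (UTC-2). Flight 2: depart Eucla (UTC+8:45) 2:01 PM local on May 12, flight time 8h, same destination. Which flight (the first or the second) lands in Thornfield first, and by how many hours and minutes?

the first, by 11 hours 37 minutes

Flight 1 in UTC: 11:47 AM + 10:00 = 9:47 PM on May 11.
+3 hours and 52 minutes → arrive 1:39 AM UTC on May 12.
Flight 2 in UTC: 2:01 PM − 8:45 = 5:16 AM on May 12.
+8 hours → arrive 1:16 PM UTC on May 12.
Flight 1 lands earlier by 11 hours 37 minutes.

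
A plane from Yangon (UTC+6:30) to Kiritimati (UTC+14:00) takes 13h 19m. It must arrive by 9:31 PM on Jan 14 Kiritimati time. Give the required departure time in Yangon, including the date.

12:42 AM on Jan 14

Target arrival in UTC: 9:31 PM − 14:00 = 7:31 AM on Jan 14.
Subtract 13 hours and 19 minutes → departure 6:12 PM UTC on Jan 13.
Yangon is UTC+6:30: 6:12 PM + 6:30 = 12:42 AM on Jan 14.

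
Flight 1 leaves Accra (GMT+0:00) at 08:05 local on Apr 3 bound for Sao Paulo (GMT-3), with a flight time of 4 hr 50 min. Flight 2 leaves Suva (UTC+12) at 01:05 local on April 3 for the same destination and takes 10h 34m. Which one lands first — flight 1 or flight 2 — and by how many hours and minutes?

the second, by 13 hours 16 minutes

Flight 1 departs at 08:05 UTC (Apr 3).
+4 hours 50 minutes → arrive 12:55 UTC on Apr 3.
Flight 2 in UTC: 01:05 − 12:00 = 13:05 on Apr 2.
+10 hours and 34 minutes → arrive 23:39 UTC on Apr 2.
Flight 2 lands earlier by 13 hours 16 minutes.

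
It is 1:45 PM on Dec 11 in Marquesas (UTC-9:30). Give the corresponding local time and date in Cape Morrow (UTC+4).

3:15 AM on December 12

In UTC: 1:45 PM + 9:30 = 11:15 PM on Dec 11.
Cape Morrow is UTC+4:00: 11:15 PM + 4:00 = 3:15 AM on Dec 12.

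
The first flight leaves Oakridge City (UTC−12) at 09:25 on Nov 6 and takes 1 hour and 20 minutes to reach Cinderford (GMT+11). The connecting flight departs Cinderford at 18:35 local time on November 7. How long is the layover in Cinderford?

8 hours 50 minutes

Convert departure to UTC: 09:25 + 12:00 = 21:25 UTC on Nov 6.
Add 1 hour and 20 minutes flight time → 22:45 UTC.
Cinderford is UTC+11:00, so local arrival = 22:45 + 11:00 = 09:45 on Nov 7.
Layover = 18:35 − 09:45 = 8 hours 50 minutes.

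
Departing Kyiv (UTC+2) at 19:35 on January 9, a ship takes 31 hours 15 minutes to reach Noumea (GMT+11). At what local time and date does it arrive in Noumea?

Convert departure to UTC: 19:35 − 2:00 = 17:35 UTC on Jan 9.
Add 31 hours 15 minutes travel time → 00:50 UTC (Jan 11).
Noumea is UTC+11:00, so local arrival = 00:50 + 11:00 = 11:50 on Jan 11.

11:50 on January 11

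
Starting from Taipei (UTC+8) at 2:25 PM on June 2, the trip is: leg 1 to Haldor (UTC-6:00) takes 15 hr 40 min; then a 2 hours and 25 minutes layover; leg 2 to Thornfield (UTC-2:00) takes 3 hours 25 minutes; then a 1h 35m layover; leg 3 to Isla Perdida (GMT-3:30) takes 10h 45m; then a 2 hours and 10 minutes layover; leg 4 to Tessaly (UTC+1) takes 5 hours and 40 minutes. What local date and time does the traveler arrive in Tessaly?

1:05 AM on June 4

Convert departure to UTC: 2:25 PM − 8:00 = 6:25 AM UTC on Jun 2.
Add 15 hours and 40 minutes leg 1 → 10:05 PM UTC.
Add 2 hours 25 minutes layover in Haldor → 12:30 AM UTC (Jun 3).
Add 3 hours and 25 minutes leg 2 → 3:55 AM UTC.
Add 1 hour 35 minutes layover in Thornfield → 5:30 AM UTC.
Add 10 hours 45 minutes leg 3 → 4:15 PM UTC.
Add 2 hours and 10 minutes layover in Isla Perdida → 6:25 PM UTC.
Add 5 hours and 40 minutes leg 4 → 12:05 AM UTC (Jun 4).
Tessaly is UTC+1:00, so local arrival = 12:05 AM + 1:00 = 1:05 AM on Jun 4.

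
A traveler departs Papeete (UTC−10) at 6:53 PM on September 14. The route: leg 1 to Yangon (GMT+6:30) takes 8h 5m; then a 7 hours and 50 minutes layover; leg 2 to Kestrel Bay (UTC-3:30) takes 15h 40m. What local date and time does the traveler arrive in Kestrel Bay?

Convert departure to UTC: 6:53 PM + 10:00 = 4:53 AM UTC on Sep 15.
Add 8 hours 5 minutes leg 1 → 12:58 PM UTC.
Add 7 hours 50 minutes layover in Yangon → 8:48 PM UTC.
Add 15 hours 40 minutes leg 2 → 12:28 PM UTC (Sep 16).
Kestrel Bay is UTC−3:30, so local arrival = 12:28 PM − 3:30 = 8:58 AM on Sep 16.

8:58 AM on September 16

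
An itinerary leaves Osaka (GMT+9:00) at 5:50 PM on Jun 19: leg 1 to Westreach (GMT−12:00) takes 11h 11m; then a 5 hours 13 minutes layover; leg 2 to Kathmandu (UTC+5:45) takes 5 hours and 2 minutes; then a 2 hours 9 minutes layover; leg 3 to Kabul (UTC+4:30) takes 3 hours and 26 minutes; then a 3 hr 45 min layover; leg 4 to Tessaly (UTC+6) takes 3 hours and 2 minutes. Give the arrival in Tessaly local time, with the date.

Convert departure to UTC: 5:50 PM − 9:00 = 8:50 AM UTC on Jun 19.
Add 11 hours 11 minutes leg 1 → 8:01 PM UTC.
Add 5 hours and 13 minutes layover in Westreach → 1:14 AM UTC (Jun 20).
Add 5 hours and 2 minutes leg 2 → 6:16 AM UTC.
Add 2 hours and 9 minutes layover in Kathmandu → 8:25 AM UTC.
Add 3 hours and 26 minutes leg 3 → 11:51 AM UTC.
Add 3 hours 45 minutes layover in Kabul → 3:36 PM UTC.
Add 3 hours 2 minutes leg 4 → 6:38 PM UTC.
Tessaly is UTC+6:00, so local arrival = 6:38 PM + 6:00 = 12:38 AM on Jun 21.

12:38 AM on Jun 21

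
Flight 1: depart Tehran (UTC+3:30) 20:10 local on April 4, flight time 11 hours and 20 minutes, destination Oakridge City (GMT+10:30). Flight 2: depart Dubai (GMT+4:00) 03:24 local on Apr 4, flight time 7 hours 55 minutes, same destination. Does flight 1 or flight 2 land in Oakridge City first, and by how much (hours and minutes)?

the second, by 20 hours 41 minutes

Flight 1 in UTC: 20:10 − 3:30 = 16:40 on Apr 4.
+11 hours 20 minutes → arrive 04:00 UTC on Apr 5.
Flight 2 in UTC: 03:24 − 4:00 = 23:24 on Apr 3.
+7 hours and 55 minutes → arrive 07:19 UTC on Apr 4.
Flight 2 lands earlier by 20 hours 41 minutes.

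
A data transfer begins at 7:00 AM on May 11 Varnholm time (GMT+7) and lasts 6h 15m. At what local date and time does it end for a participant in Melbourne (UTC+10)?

4:15 PM on May 11

Convert start to UTC: 7:00 AM − 7:00 = 12:00 AM UTC on May 11.
Add 6 hours and 15 minutes duration → 6:15 AM UTC.
Melbourne is UTC+10:00, so local end time = 6:15 AM + 10:00 = 4:15 PM on May 11.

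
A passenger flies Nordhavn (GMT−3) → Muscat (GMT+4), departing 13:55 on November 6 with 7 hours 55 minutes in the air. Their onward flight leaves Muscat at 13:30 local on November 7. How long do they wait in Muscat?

8 hours 40 minutes

Convert departure to UTC: 13:55 + 3:00 = 16:55 UTC on Nov 6.
Add 7 hours and 55 minutes flight time → 00:50 UTC (Nov 7).
Muscat is UTC+4:00, so local arrival = 00:50 + 4:00 = 04:50 on Nov 7.
Layover = 13:30 − 04:50 = 8 hours 40 minutes.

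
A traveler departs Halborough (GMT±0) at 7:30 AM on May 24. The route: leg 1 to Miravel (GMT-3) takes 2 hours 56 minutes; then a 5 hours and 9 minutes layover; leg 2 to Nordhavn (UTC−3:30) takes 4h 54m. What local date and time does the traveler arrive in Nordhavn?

4:59 PM on May 24

Halborough is at UTC+0, so departure is already 7:30 AM UTC on May 24.
Add 2 hours and 56 minutes leg 1 → 10:26 AM UTC.
Add 5 hours and 9 minutes layover in Miravel → 3:35 PM UTC.
Add 4 hours 54 minutes leg 2 → 8:29 PM UTC.
Nordhavn is UTC−3:30, so local arrival = 8:29 PM − 3:30 = 4:59 PM on May 24.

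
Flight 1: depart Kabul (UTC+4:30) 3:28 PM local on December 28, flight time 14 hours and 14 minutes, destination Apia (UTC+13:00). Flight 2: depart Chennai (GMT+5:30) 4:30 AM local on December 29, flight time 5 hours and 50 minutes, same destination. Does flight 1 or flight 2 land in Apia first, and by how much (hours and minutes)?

the first, by 3 hours 38 minutes

Flight 1 in UTC: 3:28 PM − 4:30 = 10:58 AM on Dec 28.
+14 hours and 14 minutes → arrive 1:12 AM UTC on Dec 29.
Flight 2 in UTC: 4:30 AM − 5:30 = 11:00 PM on Dec 28.
+5 hours and 50 minutes → arrive 4:50 AM UTC on Dec 29.
Flight 1 lands earlier by 3 hours 38 minutes.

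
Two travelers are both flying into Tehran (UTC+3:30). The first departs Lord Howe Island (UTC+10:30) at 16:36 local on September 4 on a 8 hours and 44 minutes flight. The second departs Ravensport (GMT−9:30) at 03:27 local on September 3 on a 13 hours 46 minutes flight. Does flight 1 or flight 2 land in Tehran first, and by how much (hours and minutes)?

Flight 1 in UTC: 16:36 − 10:30 = 06:06 on Sep 4.
+8 hours and 44 minutes → arrive 14:50 UTC on Sep 4.
Flight 2 in UTC: 03:27 + 9:30 = 12:57 on Sep 3.
+13 hours and 46 minutes → arrive 02:43 UTC on Sep 4.
Flight 2 lands earlier by 12 hours 7 minutes.

the second, by 12 hours 7 minutes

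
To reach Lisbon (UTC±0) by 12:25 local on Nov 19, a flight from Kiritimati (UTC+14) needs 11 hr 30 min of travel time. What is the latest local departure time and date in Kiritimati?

Target arrival is already UTC: 12:25 on Nov 19.
Subtract 11 hours 30 minutes → departure 00:55 UTC on Nov 19.
Kiritimati is UTC+14:00: 00:55 + 14:00 = 14:55 on Nov 19.

14:55 on November 19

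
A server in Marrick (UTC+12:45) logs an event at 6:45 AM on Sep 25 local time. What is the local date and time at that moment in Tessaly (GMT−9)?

9:00 AM on September 24

Tessaly is 21:45 behind Marrick.
Shift by the zone difference: 6:45 AM − 21:45 = 9:00 AM on Sep 24 in Tessaly.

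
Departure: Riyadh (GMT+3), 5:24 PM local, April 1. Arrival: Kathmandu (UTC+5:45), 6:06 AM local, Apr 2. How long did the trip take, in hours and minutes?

9 hours 57 minutes

Departure in UTC: 5:24 PM − 3:00 = 2:24 PM on Apr 1.
Arrival in UTC: 6:06 AM − 5:45 = 12:21 AM on Apr 2.
Elapsed = 12:21 AM − 2:24 PM (+1 day) = 9 hours 57 minutes.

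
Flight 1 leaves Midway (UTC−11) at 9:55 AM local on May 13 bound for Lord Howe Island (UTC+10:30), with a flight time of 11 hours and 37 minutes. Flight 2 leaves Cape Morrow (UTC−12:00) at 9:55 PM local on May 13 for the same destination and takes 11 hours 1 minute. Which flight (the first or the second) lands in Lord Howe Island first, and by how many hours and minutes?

the first, by 12 hours 24 minutes

Flight 1 in UTC: 9:55 AM + 11:00 = 8:55 PM on May 13.
+11 hours 37 minutes → arrive 8:32 AM UTC on May 14.
Flight 2 in UTC: 9:55 PM + 12:00 = 9:55 AM on May 14.
+11 hours and 1 minute → arrive 8:56 PM UTC on May 14.
Flight 1 lands earlier by 12 hours 24 minutes.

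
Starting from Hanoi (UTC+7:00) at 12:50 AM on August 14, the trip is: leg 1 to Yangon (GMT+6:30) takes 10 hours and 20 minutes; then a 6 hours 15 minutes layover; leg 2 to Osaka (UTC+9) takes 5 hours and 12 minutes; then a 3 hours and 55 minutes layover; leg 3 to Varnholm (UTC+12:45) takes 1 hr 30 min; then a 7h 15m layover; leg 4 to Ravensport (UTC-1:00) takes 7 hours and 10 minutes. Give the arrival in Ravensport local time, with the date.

Convert departure to UTC: 12:50 AM − 7:00 = 5:50 PM UTC on Aug 13.
Add 10 hours 20 minutes leg 1 → 4:10 AM UTC (Aug 14).
Add 6 hours and 15 minutes layover in Yangon → 10:25 AM UTC.
Add 5 hours 12 minutes leg 2 → 3:37 PM UTC.
Add 3 hours and 55 minutes layover in Osaka → 7:32 PM UTC.
Add 1 hour 30 minutes leg 3 → 9:02 PM UTC.
Add 7 hours and 15 minutes layover in Varnholm → 4:17 AM UTC (Aug 15).
Add 7 hours and 10 minutes leg 4 → 11:27 AM UTC.
Ravensport is UTC−1:00, so local arrival = 11:27 AM − 1:00 = 10:27 AM on Aug 15.

10:27 AM on August 15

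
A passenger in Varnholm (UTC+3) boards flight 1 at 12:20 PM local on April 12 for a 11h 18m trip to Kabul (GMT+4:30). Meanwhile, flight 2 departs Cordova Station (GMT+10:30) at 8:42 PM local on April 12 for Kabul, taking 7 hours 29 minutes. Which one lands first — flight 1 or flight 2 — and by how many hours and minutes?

Flight 1 in UTC: 12:20 PM − 3:00 = 9:20 AM on Apr 12.
+11 hours 18 minutes → arrive 8:38 PM UTC on Apr 12.
Flight 2 in UTC: 8:42 PM − 10:30 = 10:12 AM on Apr 12.
+7 hours and 29 minutes → arrive 5:41 PM UTC on Apr 12.
Flight 2 lands earlier by 2 hours 57 minutes.

the second, by 2 hours 57 minutes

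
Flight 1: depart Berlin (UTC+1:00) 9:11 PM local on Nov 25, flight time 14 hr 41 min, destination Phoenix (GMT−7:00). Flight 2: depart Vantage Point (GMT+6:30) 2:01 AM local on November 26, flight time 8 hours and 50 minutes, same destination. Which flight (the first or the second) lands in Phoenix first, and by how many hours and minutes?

Flight 1 in UTC: 9:11 PM − 1:00 = 8:11 PM on Nov 25.
+14 hours 41 minutes → arrive 10:52 AM UTC on Nov 26.
Flight 2 in UTC: 2:01 AM − 6:30 = 7:31 PM on Nov 25.
+8 hours 50 minutes → arrive 4:21 AM UTC on Nov 26.
Flight 2 lands earlier by 6 hours 31 minutes.

the second, by 6 hours 31 minutes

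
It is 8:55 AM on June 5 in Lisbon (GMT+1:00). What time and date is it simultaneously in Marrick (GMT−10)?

9:55 PM on June 4

In UTC: 8:55 AM − 1:00 = 7:55 AM on Jun 5.
Marrick is UTC−10:00: 7:55 AM − 10:00 = 9:55 PM on Jun 4.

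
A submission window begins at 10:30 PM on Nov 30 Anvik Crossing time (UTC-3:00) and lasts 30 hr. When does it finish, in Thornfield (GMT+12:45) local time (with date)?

Convert start to UTC: 10:30 PM + 3:00 = 1:30 AM UTC on Dec 1.
Add 30 hours duration → 7:30 AM UTC (Dec 2).
Thornfield is UTC+12:45, so local end time = 7:30 AM + 12:45 = 8:15 PM on Dec 2.

8:15 PM on Dec 2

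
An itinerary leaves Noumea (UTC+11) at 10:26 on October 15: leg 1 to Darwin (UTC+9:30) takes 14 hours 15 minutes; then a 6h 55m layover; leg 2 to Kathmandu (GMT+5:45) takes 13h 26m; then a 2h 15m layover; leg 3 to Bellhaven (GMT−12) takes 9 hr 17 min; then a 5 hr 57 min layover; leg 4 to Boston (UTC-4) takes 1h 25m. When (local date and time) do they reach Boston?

00:56 on October 17

Convert departure to UTC: 10:26 − 11:00 = 23:26 UTC on Oct 14.
Add 14 hours and 15 minutes leg 1 → 13:41 UTC (Oct 15).
Add 6 hours and 55 minutes layover in Darwin → 20:36 UTC.
Add 13 hours 26 minutes leg 2 → 10:02 UTC (Oct 16).
Add 2 hours 15 minutes layover in Kathmandu → 12:17 UTC.
Add 9 hours and 17 minutes leg 3 → 21:34 UTC.
Add 5 hours and 57 minutes layover in Bellhaven → 03:31 UTC (Oct 17).
Add 1 hour and 25 minutes leg 4 → 04:56 UTC.
Boston is UTC−4:00, so local arrival = 04:56 − 4:00 = 00:56 on Oct 17.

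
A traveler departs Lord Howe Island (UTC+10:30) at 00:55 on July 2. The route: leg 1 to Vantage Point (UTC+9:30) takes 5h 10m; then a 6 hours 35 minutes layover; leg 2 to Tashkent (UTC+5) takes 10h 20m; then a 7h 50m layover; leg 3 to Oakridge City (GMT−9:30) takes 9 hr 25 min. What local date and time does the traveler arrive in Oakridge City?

Convert departure to UTC: 00:55 − 10:30 = 14:25 UTC on Jul 1.
Add 5 hours and 10 minutes leg 1 → 19:35 UTC.
Add 6 hours 35 minutes layover in Vantage Point → 02:10 UTC (Jul 2).
Add 10 hours 20 minutes leg 2 → 12:30 UTC.
Add 7 hours 50 minutes layover in Tashkent → 20:20 UTC.
Add 9 hours and 25 minutes leg 3 → 05:45 UTC (Jul 3).
Oakridge City is UTC−9:30, so local arrival = 05:45 − 9:30 = 20:15 on Jul 2.

20:15 on July 2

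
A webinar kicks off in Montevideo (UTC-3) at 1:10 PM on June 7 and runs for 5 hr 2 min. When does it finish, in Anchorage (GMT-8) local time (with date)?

1:12 PM on June 7

Anchorage is 5:00 behind Montevideo.
After 5 hours 2 minutes it is 6:12 PM in Montevideo.
Shift by the zone difference: 6:12 PM − 5:00 = 1:12 PM on Jun 7 in Anchorage.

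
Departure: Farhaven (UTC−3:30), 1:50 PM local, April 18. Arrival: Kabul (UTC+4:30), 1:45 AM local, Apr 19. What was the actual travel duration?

Kabul is 8:00 ahead of Farhaven.
Clock-face elapsed time (ignoring zones) is 11 hours 55 minutes.
Actual elapsed = 11 hours 55 minutes − 8:00 = 3 hours 55 minutes.

3 hours 55 minutes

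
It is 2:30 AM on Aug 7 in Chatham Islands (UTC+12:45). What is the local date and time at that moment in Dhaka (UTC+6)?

7:45 PM on August 6

In UTC: 2:30 AM − 12:45 = 1:45 PM on Aug 6.
Dhaka is UTC+6:00: 1:45 PM + 6:00 = 7:45 PM on Aug 6.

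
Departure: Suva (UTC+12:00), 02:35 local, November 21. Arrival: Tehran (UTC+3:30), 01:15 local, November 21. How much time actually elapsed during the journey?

7 hours 10 minutes

Departure in UTC: 02:35 − 12:00 = 14:35 on Nov 20.
Arrival in UTC: 01:15 − 3:30 = 21:45 on Nov 20.
Elapsed = 21:45 − 14:35 = 7 hours 10 minutes.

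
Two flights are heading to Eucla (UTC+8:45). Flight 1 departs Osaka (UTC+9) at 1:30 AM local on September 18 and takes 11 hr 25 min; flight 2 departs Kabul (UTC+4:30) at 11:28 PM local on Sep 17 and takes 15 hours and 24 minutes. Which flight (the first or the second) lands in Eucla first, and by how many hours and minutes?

Flight 1 in UTC: 1:30 AM − 9:00 = 4:30 PM on Sep 17.
+11 hours and 25 minutes → arrive 3:55 AM UTC on Sep 18.
Flight 2 in UTC: 11:28 PM − 4:30 = 6:58 PM on Sep 17.
+15 hours and 24 minutes → arrive 10:22 AM UTC on Sep 18.
Flight 1 lands earlier by 6 hours 27 minutes.

the first, by 6 hours 27 minutes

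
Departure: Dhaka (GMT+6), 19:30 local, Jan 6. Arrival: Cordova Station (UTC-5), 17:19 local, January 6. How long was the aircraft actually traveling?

Departure in UTC: 19:30 − 6:00 = 13:30 on Jan 6.
Arrival in UTC: 17:19 + 5:00 = 22:19 on Jan 6.
Elapsed = 22:19 − 13:30 = 8 hours 49 minutes.

8 hours 49 minutes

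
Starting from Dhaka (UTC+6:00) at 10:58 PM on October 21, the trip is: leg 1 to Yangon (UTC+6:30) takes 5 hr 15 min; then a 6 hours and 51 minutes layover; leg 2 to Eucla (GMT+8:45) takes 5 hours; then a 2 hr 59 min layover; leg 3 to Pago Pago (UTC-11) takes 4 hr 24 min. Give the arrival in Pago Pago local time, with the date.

Convert departure to UTC: 10:58 PM − 6:00 = 4:58 PM UTC on Oct 21.
Add 5 hours and 15 minutes leg 1 → 10:13 PM UTC.
Add 6 hours 51 minutes layover in Yangon → 5:04 AM UTC (Oct 22).
Add 5 hours leg 2 → 10:04 AM UTC.
Add 2 hours and 59 minutes layover in Eucla → 1:03 PM UTC.
Add 4 hours 24 minutes leg 3 → 5:27 PM UTC.
Pago Pago is UTC−11:00, so local arrival = 5:27 PM − 11:00 = 6:27 AM on Oct 22.

6:27 AM on October 22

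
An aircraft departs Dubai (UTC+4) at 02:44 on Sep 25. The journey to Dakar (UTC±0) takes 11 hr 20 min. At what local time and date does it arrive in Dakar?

Convert departure to UTC: 02:44 − 4:00 = 22:44 UTC on Sep 24.
Add 11 hours and 20 minutes travel time → 10:04 UTC (Sep 25).
Dakar is UTC+0, so local arrival is the same: 10:04 on Sep 25.

10:04 on September 25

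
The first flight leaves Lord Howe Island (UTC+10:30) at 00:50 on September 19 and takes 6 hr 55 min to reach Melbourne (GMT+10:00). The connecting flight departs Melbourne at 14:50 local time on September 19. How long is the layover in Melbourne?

7 hours 35 minutes

Convert departure to UTC: 00:50 − 10:30 = 14:20 UTC on Sep 18.
Add 6 hours 55 minutes flight time → 21:15 UTC.
Melbourne is UTC+10:00, so local arrival = 21:15 + 10:00 = 07:15 on Sep 19.
Layover = 14:50 − 07:15 = 7 hours 35 minutes.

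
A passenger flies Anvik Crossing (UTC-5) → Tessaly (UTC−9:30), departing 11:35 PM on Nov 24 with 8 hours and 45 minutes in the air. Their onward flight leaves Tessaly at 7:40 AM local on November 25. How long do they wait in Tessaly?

Convert departure to UTC: 11:35 PM + 5:00 = 4:35 AM UTC on Nov 25.
Add 8 hours and 45 minutes flight time → 1:20 PM UTC.
Tessaly is UTC−9:30, so local arrival = 1:20 PM − 9:30 = 3:50 AM on Nov 25.
Layover = 7:40 AM − 3:50 AM = 3 hours 50 minutes.

3 hours 50 minutes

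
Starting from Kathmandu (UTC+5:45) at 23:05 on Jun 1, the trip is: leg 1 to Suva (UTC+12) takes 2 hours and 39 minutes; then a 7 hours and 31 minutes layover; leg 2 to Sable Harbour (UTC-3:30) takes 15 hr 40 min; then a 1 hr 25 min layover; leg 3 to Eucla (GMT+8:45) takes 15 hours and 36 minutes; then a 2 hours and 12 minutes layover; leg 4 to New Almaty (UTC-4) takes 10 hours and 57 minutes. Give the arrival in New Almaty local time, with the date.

Convert departure to UTC: 23:05 − 5:45 = 17:20 UTC on Jun 1.
Add 2 hours and 39 minutes leg 1 → 19:59 UTC.
Add 7 hours 31 minutes layover in Suva → 03:30 UTC (Jun 2).
Add 15 hours and 40 minutes leg 2 → 19:10 UTC.
Add 1 hour and 25 minutes layover in Sable Harbour → 20:35 UTC.
Add 15 hours and 36 minutes leg 3 → 12:11 UTC (Jun 3).
Add 2 hours 12 minutes layover in Eucla → 14:23 UTC.
Add 10 hours 57 minutes leg 4 → 01:20 UTC (Jun 4).
New Almaty is UTC−4:00, so local arrival = 01:20 − 4:00 = 21:20 on Jun 3.

21:20 on June 3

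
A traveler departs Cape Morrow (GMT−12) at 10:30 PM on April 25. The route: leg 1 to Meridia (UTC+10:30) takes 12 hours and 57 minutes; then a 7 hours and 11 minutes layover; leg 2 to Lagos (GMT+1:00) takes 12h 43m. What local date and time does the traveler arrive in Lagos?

8:21 PM on April 27

Convert departure to UTC: 10:30 PM + 12:00 = 10:30 AM UTC on Apr 26.
Add 12 hours and 57 minutes leg 1 → 11:27 PM UTC.
Add 7 hours and 11 minutes layover in Meridia → 6:38 AM UTC (Apr 27).
Add 12 hours and 43 minutes leg 2 → 7:21 PM UTC.
Lagos is UTC+1:00, so local arrival = 7:21 PM + 1:00 = 8:21 PM on Apr 27.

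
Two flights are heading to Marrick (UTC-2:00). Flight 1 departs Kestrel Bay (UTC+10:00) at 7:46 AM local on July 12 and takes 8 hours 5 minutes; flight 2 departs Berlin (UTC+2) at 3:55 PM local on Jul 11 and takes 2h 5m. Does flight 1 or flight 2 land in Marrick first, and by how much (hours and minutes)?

Flight 1 in UTC: 7:46 AM − 10:00 = 9:46 PM on Jul 11.
+8 hours and 5 minutes → arrive 5:51 AM UTC on Jul 12.
Flight 2 in UTC: 3:55 PM − 2:00 = 1:55 PM on Jul 11.
+2 hours and 5 minutes → arrive 4:00 PM UTC on Jul 11.
Flight 2 lands earlier by 13 hours 51 minutes.

the second, by 13 hours 51 minutes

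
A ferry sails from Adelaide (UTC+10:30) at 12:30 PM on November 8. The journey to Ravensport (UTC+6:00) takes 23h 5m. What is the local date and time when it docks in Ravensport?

7:05 AM on Nov 9

Convert departure to UTC: 12:30 PM − 10:30 = 2:00 AM UTC on Nov 8.
Add 23 hours 5 minutes travel time → 1:05 AM UTC (Nov 9).
Ravensport is UTC+6:00, so local arrival = 1:05 AM + 6:00 = 7:05 AM on Nov 9.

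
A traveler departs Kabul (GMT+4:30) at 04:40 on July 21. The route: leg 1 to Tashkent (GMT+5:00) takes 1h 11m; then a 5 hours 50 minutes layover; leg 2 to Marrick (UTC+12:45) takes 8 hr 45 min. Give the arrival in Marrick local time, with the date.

Convert departure to UTC: 04:40 − 4:30 = 00:10 UTC on Jul 21.
Add 1 hour 11 minutes leg 1 → 01:21 UTC.
Add 5 hours and 50 minutes layover in Tashkent → 07:11 UTC.
Add 8 hours and 45 minutes leg 2 → 15:56 UTC.
Marrick is UTC+12:45, so local arrival = 15:56 + 12:45 = 04:41 on Jul 22.

04:41 on Jul 22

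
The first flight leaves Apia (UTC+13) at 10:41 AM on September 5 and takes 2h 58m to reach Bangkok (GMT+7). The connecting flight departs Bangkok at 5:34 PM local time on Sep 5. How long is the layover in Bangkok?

9 hours 55 minutes

Convert departure to UTC: 10:41 AM − 13:00 = 9:41 PM UTC on Sep 4.
Add 2 hours 58 minutes flight time → 12:39 AM UTC (Sep 5).
Bangkok is UTC+7:00, so local arrival = 12:39 AM + 7:00 = 7:39 AM on Sep 5.
Layover = 5:34 PM − 7:39 AM = 9 hours 55 minutes.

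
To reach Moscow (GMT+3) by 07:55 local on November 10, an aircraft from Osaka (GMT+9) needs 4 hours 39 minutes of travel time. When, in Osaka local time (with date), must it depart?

09:16 on Nov 10

Target arrival in UTC: 07:55 − 3:00 = 04:55 on Nov 10.
Subtract 4 hours 39 minutes → departure 00:16 UTC on Nov 10.
Osaka is UTC+9:00: 00:16 + 9:00 = 09:16 on Nov 10.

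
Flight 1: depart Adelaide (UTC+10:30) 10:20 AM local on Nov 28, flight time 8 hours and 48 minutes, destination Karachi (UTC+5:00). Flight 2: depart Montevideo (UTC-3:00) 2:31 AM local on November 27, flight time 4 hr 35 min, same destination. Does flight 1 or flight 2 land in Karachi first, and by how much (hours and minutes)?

Flight 1 in UTC: 10:20 AM − 10:30 = 11:50 PM on Nov 27.
+8 hours 48 minutes → arrive 8:38 AM UTC on Nov 28.
Flight 2 in UTC: 2:31 AM + 3:00 = 5:31 AM on Nov 27.
+4 hours and 35 minutes → arrive 10:06 AM UTC on Nov 27.
Flight 2 lands earlier by 22 hours 32 minutes.

the second, by 22 hours 32 minutes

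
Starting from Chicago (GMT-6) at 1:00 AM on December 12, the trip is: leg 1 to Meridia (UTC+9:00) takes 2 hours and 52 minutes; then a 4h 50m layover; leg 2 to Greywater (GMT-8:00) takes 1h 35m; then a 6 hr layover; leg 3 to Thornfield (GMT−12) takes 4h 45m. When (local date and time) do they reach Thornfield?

3:02 PM on Dec 12

Convert departure to UTC: 1:00 AM + 6:00 = 7:00 AM UTC on Dec 12.
Add 2 hours and 52 minutes leg 1 → 9:52 AM UTC.
Add 4 hours 50 minutes layover in Meridia → 2:42 PM UTC.
Add 1 hour and 35 minutes leg 2 → 4:17 PM UTC.
Add 6 hours layover in Greywater → 10:17 PM UTC.
Add 4 hours and 45 minutes leg 3 → 3:02 AM UTC (Dec 13).
Thornfield is UTC−12:00, so local arrival = 3:02 AM − 12:00 = 3:02 PM on Dec 12.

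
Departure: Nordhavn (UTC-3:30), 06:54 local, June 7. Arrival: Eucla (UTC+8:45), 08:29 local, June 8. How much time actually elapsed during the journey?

13 hours 20 minutes

Departure in UTC: 06:54 + 3:30 = 10:24 on Jun 7.
Arrival in UTC: 08:29 − 8:45 = 23:44 on Jun 7.
Elapsed = 23:44 − 10:24 = 13 hours 20 minutes.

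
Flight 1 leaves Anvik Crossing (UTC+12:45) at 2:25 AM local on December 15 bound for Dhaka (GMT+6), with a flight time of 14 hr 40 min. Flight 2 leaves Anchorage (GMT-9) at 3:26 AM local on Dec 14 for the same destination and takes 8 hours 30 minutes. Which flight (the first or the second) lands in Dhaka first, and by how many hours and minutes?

Flight 1 in UTC: 2:25 AM − 12:45 = 1:40 PM on Dec 14.
+14 hours and 40 minutes → arrive 4:20 AM UTC on Dec 15.
Flight 2 in UTC: 3:26 AM + 9:00 = 12:26 PM on Dec 14.
+8 hours 30 minutes → arrive 8:56 PM UTC on Dec 14.
Flight 2 lands earlier by 7 hours 24 minutes.

the second, by 7 hours 24 minutes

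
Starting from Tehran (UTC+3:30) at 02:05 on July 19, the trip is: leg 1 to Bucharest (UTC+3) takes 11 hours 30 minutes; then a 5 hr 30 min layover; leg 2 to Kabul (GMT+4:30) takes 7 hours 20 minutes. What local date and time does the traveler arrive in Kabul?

03:25 on Jul 20

Convert departure to UTC: 02:05 − 3:30 = 22:35 UTC on Jul 18.
Add 11 hours 30 minutes leg 1 → 10:05 UTC (Jul 19).
Add 5 hours and 30 minutes layover in Bucharest → 15:35 UTC.
Add 7 hours and 20 minutes leg 2 → 22:55 UTC.
Kabul is UTC+4:30, so local arrival = 22:55 + 4:30 = 03:25 on Jul 20.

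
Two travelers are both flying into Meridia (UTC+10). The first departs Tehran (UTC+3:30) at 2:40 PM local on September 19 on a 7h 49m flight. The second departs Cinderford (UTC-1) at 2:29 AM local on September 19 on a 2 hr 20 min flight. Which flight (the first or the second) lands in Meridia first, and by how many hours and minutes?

the second, by 13 hours 10 minutes

Flight 1 in UTC: 2:40 PM − 3:30 = 11:10 AM on Sep 19.
+7 hours 49 minutes → arrive 6:59 PM UTC on Sep 19.
Flight 2 in UTC: 2:29 AM + 1:00 = 3:29 AM on Sep 19.
+2 hours and 20 minutes → arrive 5:49 AM UTC on Sep 19.
Flight 2 lands earlier by 13 hours 10 minutes.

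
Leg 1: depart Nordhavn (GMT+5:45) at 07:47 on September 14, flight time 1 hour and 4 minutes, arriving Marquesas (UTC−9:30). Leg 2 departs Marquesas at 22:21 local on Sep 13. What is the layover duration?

4 hours 45 minutes

Convert departure to UTC: 07:47 − 5:45 = 02:02 UTC on Sep 14.
Add 1 hour 4 minutes flight time → 03:06 UTC.
Marquesas is UTC−9:30, so local arrival = 03:06 − 9:30 = 17:36 on Sep 13.
Layover = 22:21 − 17:36 = 4 hours 45 minutes.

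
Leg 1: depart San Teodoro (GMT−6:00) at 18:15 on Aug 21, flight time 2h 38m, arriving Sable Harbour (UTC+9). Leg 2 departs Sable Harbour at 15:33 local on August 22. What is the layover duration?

3 hours 40 minutes

Convert departure to UTC: 18:15 + 6:00 = 00:15 UTC on Aug 22.
Add 2 hours 38 minutes flight time → 02:53 UTC.
Sable Harbour is UTC+9:00, so local arrival = 02:53 + 9:00 = 11:53 on Aug 22.
Layover = 15:33 − 11:53 = 3 hours 40 minutes.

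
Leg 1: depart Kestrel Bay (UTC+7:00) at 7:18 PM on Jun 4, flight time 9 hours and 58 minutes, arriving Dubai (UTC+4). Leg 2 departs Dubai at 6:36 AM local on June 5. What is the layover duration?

4 hours 20 minutes

Convert departure to UTC: 7:18 PM − 7:00 = 12:18 PM UTC on Jun 4.
Add 9 hours and 58 minutes flight time → 10:16 PM UTC.
Dubai is UTC+4:00, so local arrival = 10:16 PM + 4:00 = 2:16 AM on Jun 5.
Layover = 6:36 AM − 2:16 AM = 4 hours 20 minutes.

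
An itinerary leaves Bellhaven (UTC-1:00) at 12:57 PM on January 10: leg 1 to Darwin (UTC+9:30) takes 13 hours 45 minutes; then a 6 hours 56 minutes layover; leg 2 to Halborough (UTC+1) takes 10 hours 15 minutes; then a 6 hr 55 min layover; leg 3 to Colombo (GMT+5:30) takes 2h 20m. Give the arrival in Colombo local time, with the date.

11:38 AM on January 12

Convert departure to UTC: 12:57 PM + 1:00 = 1:57 PM UTC on Jan 10.
Add 13 hours and 45 minutes leg 1 → 3:42 AM UTC (Jan 11).
Add 6 hours 56 minutes layover in Darwin → 10:38 AM UTC.
Add 10 hours 15 minutes leg 2 → 8:53 PM UTC.
Add 6 hours 55 minutes layover in Halborough → 3:48 AM UTC (Jan 12).
Add 2 hours and 20 minutes leg 3 → 6:08 AM UTC.
Colombo is UTC+5:30, so local arrival = 6:08 AM + 5:30 = 11:38 AM on Jan 12.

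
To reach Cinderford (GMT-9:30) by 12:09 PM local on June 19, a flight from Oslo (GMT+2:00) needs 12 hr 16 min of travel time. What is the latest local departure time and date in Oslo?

11:23 AM on Jun 19

Target arrival in UTC: 12:09 PM + 9:30 = 9:39 PM on Jun 19.
Subtract 12 hours and 16 minutes → departure 9:23 AM UTC on Jun 19.
Oslo is UTC+2:00: 9:23 AM + 2:00 = 11:23 AM on Jun 19.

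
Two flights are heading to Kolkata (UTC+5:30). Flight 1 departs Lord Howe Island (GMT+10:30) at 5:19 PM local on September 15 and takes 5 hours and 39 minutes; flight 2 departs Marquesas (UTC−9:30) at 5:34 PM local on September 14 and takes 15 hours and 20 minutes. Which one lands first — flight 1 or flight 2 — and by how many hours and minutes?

Flight 1 in UTC: 5:19 PM − 10:30 = 6:49 AM on Sep 15.
+5 hours 39 minutes → arrive 12:28 PM UTC on Sep 15.
Flight 2 in UTC: 5:34 PM + 9:30 = 3:04 AM on Sep 15.
+15 hours 20 minutes → arrive 6:24 PM UTC on Sep 15.
Flight 1 lands earlier by 5 hours 56 minutes.

the first, by 5 hours 56 minutes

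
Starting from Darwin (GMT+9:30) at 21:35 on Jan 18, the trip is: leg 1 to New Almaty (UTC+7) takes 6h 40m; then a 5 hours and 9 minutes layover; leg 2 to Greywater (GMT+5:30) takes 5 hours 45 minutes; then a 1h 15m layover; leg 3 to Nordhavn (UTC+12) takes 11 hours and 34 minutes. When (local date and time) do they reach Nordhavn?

06:28 on January 20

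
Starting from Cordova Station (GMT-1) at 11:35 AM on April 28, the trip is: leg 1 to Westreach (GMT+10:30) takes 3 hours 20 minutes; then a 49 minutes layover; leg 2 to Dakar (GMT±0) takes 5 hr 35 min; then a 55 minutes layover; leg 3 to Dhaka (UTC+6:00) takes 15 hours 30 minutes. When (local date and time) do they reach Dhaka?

Convert departure to UTC: 11:35 AM + 1:00 = 12:35 PM UTC on Apr 28.
Add 3 hours 20 minutes leg 1 → 3:55 PM UTC.
Add 49 minutes layover in Westreach → 4:44 PM UTC.
Add 5 hours 35 minutes leg 2 → 10:19 PM UTC.
Add 55 minutes layover in Dakar → 11:14 PM UTC.
Add 15 hours and 30 minutes leg 3 → 2:44 PM UTC (Apr 29).
Dhaka is UTC+6:00, so local arrival = 2:44 PM + 6:00 = 8:44 PM on Apr 29.

8:44 PM on April 29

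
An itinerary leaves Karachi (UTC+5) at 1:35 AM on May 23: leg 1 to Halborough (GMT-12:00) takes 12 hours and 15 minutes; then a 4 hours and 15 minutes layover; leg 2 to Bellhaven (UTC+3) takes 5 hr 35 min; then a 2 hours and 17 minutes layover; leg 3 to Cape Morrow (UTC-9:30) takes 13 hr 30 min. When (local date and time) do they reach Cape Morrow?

Convert departure to UTC: 1:35 AM − 5:00 = 8:35 PM UTC on May 22.
Add 12 hours 15 minutes leg 1 → 8:50 AM UTC (May 23).
Add 4 hours and 15 minutes layover in Halborough → 1:05 PM UTC.
Add 5 hours 35 minutes leg 2 → 6:40 PM UTC.
Add 2 hours and 17 minutes layover in Bellhaven → 8:57 PM UTC.
Add 13 hours and 30 minutes leg 3 → 10:27 AM UTC (May 24).
Cape Morrow is UTC−9:30, so local arrival = 10:27 AM − 9:30 = 12:57 AM on May 24.

12:57 AM on May 24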